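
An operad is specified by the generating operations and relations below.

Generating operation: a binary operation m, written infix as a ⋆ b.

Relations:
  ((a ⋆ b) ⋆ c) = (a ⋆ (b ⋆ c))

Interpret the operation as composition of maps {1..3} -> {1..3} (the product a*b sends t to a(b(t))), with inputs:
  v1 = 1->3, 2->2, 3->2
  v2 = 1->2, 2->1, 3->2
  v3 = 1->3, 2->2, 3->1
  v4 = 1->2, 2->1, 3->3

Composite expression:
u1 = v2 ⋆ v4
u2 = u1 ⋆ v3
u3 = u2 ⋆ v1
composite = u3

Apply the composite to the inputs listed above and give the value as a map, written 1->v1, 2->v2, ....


1->1, 2->2, 3->2

(v2 ⋆ v4) = 1->1, 2->2, 3->2
((v2 ⋆ v4) ⋆ v3) = 1->2, 2->2, 3->1
(((v2 ⋆ v4) ⋆ v3) ⋆ v1) = 1->1, 2->2, 3->2


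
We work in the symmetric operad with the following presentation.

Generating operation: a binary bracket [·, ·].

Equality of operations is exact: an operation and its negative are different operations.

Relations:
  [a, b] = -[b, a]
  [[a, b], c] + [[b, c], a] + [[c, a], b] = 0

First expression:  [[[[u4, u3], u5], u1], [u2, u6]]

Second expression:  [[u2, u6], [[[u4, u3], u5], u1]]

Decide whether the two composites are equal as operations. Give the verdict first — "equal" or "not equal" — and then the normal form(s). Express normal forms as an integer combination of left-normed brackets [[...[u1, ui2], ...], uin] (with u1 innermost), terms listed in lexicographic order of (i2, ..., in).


In normal form, the first expression is [[[[[u1, u3], u4], u5], u2], u6] - [[[[[u1, u3], u4], u5], u6], u2] - [[[[[u1, u4], u3], u5], u2], u6] + [[[[[u1, u4], u3], u5], u6], u2] - [[[[[u1, u5], u3], u4], u2], u6] + [[[[[u1, u5], u3], u4], u6], u2] + [[[[[u1, u5], u4], u3], u2], u6] - [[[[[u1, u5], u4], u3], u6], u2]
In normal form, the second expression is -[[[[[u1, u3], u4], u5], u2], u6] + [[[[[u1, u3], u4], u5], u6], u2] + [[[[[u1, u4], u3], u5], u2], u6] - [[[[[u1, u4], u3], u5], u6], u2] + [[[[[u1, u5], u3], u4], u2], u6] - [[[[[u1, u5], u3], u4], u6], u2] - [[[[[u1, u5], u4], u3], u2], u6] + [[[[[u1, u5], u4], u3], u6], u2]
The normal forms differ: not equal.

not equal — first [[[[[u1, u3], u4], u5], u2], u6] - [[[[[u1, u3], u4], u5], u6], u2] - [[[[[u1, u4], u3], u5], u2], u6] + [[[[[u1, u4], u3], u5], u6], u2] - [[[[[u1, u5], u3], u4], u2], u6] + [[[[[u1, u5], u3], u4], u6], u2] + [[[[[u1, u5], u4], u3], u2], u6] - [[[[[u1, u5], u4], u3], u6], u2], second -[[[[[u1, u3], u4], u5], u2], u6] + [[[[[u1, u3], u4], u5], u6], u2] + [[[[[u1, u4], u3], u5], u2], u6] - [[[[[u1, u4], u3], u5], u6], u2] + [[[[[u1, u5], u3], u4], u2], u6] - [[[[[u1, u5], u3], u4], u6], u2] - [[[[[u1, u5], u4], u3], u2], u6] + [[[[[u1, u5], u4], u3], u6], u2]


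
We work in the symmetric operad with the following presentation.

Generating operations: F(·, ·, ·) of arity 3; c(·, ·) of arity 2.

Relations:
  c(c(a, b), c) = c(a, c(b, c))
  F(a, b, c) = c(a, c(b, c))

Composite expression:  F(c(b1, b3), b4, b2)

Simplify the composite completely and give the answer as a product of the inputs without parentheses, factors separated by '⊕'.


b1 ⊕ b3 ⊕ b4 ⊕ b2


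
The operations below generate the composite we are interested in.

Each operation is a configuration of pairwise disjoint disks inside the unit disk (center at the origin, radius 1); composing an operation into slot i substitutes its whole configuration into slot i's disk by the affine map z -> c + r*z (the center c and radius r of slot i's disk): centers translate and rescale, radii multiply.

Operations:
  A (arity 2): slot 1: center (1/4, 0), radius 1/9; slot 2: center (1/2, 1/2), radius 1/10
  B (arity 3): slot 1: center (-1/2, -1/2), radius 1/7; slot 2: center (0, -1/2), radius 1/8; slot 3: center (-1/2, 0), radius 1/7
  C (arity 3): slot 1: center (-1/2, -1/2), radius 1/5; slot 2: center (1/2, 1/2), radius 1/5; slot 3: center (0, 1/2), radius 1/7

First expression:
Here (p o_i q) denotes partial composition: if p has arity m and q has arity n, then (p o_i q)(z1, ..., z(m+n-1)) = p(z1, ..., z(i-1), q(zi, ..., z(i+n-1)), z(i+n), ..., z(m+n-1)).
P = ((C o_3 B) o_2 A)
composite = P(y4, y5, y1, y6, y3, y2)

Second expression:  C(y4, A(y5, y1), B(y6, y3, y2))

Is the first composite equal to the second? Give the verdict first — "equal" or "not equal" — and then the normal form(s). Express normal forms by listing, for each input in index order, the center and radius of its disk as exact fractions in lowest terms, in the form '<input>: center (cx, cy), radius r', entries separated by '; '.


Normal form of the first expression: y1: center (3/5, 3/5), radius 1/50; y2: center (-1/14, 1/2), radius 1/49; y3: center (0, 3/7), radius 1/56; y4: center (-1/2, -1/2), radius 1/5; y5: center (11/20, 1/2), radius 1/45; y6: center (-1/14, 3/7), radius 1/49
Normal form of the second expression: y1: center (3/5, 3/5), radius 1/50; y2: center (-1/14, 1/2), radius 1/49; y3: center (0, 3/7), radius 1/56; y4: center (-1/2, -1/2), radius 1/5; y5: center (11/20, 1/2), radius 1/45; y6: center (-1/14, 3/7), radius 1/49
Same normal form: equal.

equal; the common form is y1: center (3/5, 3/5), radius 1/50; y2: center (-1/14, 1/2), radius 1/49; y3: center (0, 3/7), radius 1/56; y4: center (-1/2, -1/2), radius 1/5; y5: center (11/20, 1/2), radius 1/45; y6: center (-1/14, 3/7), radius 1/49


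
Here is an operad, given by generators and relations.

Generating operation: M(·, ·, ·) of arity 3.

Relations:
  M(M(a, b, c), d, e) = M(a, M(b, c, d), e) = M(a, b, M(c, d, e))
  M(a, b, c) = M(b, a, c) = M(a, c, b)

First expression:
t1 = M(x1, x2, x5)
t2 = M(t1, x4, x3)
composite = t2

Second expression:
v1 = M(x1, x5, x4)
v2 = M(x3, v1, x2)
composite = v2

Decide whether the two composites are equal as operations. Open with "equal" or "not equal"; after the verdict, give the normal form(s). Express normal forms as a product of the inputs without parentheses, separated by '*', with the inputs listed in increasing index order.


equal; the common form is x1 * x2 * x3 * x4 * x5


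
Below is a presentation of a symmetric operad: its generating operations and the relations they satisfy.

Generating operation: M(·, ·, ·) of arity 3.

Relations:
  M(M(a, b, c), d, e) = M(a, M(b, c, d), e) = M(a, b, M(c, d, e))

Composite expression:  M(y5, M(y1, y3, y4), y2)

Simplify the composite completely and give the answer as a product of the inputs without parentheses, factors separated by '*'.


Associativity of M dissolves the nesting; only the y-input order survives.
M(y1, y3, y4) collapses to y1 * y3 * y4
M(y5, M(y1, y3, y4), y2) collapses to y5 * y1 * y3 * y4 * y2

y5 * y1 * y3 * y4 * y2


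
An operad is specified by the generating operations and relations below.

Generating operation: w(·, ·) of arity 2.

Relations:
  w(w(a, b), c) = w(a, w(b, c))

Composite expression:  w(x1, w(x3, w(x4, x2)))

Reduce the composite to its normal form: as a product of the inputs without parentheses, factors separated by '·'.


x1 · x3 · x4 · x2

The w-tree's shape is irrelevant; the x-reading-order decides.
w(x4, x2) flattens to x4 · x2
w(x3, w(x4, x2)) flattens to x3 · x4 · x2
w(x1, w(x3, w(x4, x2))) flattens to x1 · x3 · x4 · x2


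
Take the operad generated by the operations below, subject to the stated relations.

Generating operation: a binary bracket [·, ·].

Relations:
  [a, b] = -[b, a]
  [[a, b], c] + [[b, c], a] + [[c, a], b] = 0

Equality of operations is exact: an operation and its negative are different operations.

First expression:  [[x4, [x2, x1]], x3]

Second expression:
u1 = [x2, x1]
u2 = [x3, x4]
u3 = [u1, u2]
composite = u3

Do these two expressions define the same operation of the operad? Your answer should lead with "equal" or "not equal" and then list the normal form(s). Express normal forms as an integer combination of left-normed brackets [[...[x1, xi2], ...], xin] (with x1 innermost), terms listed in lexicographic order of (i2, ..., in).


In normal form, the first expression is [[[x1, x2], x4], x3]
In normal form, the second expression is -[[[x1, x2], x3], x4] + [[[x1, x2], x4], x3]
Different reductions; not equal.

not equal; first: [[[x1, x2], x4], x3]; second: -[[[x1, x2], x3], x4] + [[[x1, x2], x4], x3]


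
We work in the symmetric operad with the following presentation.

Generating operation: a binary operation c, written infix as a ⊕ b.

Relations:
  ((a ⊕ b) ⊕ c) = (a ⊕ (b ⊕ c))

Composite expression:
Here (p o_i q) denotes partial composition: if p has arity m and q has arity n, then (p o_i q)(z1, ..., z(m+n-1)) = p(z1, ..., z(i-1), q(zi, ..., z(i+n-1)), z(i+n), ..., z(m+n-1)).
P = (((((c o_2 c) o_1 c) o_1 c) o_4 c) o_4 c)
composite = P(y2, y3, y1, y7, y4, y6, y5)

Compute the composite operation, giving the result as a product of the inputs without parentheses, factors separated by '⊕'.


y2 ⊕ y3 ⊕ y1 ⊕ y7 ⊕ y4 ⊕ y6 ⊕ y5

Associativity of c dissolves the nesting; only the y-input order survives.
(y2 ⊕ y3) linearizes to y2 ⊕ y3
((y2 ⊕ y3) ⊕ y1) linearizes to y2 ⊕ y3 ⊕ y1
(y7 ⊕ y4) linearizes to y7 ⊕ y4
((y7 ⊕ y4) ⊕ y6) linearizes to y7 ⊕ y4 ⊕ y6
(((y7 ⊕ y4) ⊕ y6) ⊕ y5) linearizes to y7 ⊕ y4 ⊕ y6 ⊕ y5
(((y2 ⊕ y3) ⊕ y1) ⊕ (((y7 ⊕ y4) ⊕ y6) ⊕ y5)) linearizes to y2 ⊕ y3 ⊕ y1 ⊕ y7 ⊕ y4 ⊕ y6 ⊕ y5


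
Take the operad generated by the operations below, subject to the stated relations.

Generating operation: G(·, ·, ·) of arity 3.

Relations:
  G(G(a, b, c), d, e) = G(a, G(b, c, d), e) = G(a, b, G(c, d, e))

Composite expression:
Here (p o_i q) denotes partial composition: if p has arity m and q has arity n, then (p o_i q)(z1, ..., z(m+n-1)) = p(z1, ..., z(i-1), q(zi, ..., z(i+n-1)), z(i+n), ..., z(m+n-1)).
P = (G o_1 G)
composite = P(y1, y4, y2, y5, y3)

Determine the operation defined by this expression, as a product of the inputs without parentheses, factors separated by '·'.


y1 · y4 · y2 · y5 · y3

All parenthesizations of G agree; list the y-inputs left to right.
G(y1, y4, y2) reduces to y1 · y4 · y2
G(G(y1, y4, y2), y5, y3) reduces to y1 · y4 · y2 · y5 · y3


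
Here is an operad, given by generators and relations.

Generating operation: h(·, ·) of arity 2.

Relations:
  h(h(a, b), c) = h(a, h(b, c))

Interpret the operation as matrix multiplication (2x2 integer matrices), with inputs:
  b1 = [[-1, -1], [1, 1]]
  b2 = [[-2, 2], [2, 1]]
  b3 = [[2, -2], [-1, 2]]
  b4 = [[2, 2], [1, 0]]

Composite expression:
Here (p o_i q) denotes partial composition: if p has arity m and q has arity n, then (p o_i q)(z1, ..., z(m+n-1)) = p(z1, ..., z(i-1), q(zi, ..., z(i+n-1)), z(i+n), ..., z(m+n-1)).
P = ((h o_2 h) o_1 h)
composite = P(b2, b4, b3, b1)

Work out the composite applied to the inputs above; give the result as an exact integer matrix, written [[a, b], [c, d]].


h(b2, b4) = [[-2, -4], [5, 4]]
h(b3, b1) = [[-4, -4], [3, 3]]
h(h(b2, b4), h(b3, b1)) = [[-4, -4], [-8, -8]]

[[-4, -4], [-8, -8]]


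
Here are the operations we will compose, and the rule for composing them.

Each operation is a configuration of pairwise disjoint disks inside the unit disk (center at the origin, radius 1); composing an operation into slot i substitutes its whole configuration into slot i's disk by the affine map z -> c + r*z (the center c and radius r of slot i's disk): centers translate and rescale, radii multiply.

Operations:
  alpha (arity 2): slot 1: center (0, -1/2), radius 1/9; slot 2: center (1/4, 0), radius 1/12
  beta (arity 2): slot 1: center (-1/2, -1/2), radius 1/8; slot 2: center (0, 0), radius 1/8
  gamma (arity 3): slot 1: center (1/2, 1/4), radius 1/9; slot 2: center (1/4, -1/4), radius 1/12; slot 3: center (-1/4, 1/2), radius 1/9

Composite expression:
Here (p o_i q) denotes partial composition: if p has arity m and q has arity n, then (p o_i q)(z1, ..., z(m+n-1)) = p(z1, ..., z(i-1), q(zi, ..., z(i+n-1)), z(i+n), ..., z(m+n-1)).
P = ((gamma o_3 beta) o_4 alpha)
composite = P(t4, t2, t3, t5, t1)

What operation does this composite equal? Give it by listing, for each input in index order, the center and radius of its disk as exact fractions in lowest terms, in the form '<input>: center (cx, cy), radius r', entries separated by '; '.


t1: center (-71/288, 1/2), radius 1/864; t2: center (1/4, -1/4), radius 1/12; t3: center (-11/36, 4/9), radius 1/72; t4: center (1/2, 1/4), radius 1/9; t5: center (-1/4, 71/144), radius 1/648

Only the slot chain above each t matters under gamma; compose those maps.
input t4: composing its 1 substitution step yields center (1/2, 1/4), radius 1/9
input t2: composing its 1 substitution step yields center (1/4, -1/4), radius 1/12
input t3: composing its 2 substitution steps yields center (-11/36, 4/9), radius 1/72
input t5: composing its 3 substitution steps yields center (-1/4, 71/144), radius 1/648
input t1: composing its 3 substitution steps yields center (-71/288, 1/2), radius 1/864


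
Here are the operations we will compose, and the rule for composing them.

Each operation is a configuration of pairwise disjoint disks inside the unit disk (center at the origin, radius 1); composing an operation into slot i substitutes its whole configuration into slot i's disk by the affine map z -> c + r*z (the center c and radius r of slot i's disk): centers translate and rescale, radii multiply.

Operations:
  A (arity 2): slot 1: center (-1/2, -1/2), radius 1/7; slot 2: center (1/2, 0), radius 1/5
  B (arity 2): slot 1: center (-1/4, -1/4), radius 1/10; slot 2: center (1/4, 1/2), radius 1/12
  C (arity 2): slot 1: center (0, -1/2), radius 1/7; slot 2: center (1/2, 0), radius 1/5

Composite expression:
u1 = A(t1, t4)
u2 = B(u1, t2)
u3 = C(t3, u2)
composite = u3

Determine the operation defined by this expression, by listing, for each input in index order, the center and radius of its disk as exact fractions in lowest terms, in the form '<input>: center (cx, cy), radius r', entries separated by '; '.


t1: center (11/25, -3/50), radius 1/350; t2: center (11/20, 1/10), radius 1/60; t3: center (0, -1/2), radius 1/7; t4: center (23/50, -1/20), radius 1/250

Each t-disk chains the slot maps above it in C; radii multiply.
input t3: composing its 1 substitution step yields center (0, -1/2), radius 1/7
input t1: composing its 3 substitution steps yields center (11/25, -3/50), radius 1/350
input t4: composing its 3 substitution steps yields center (23/50, -1/20), radius 1/250
input t2: composing its 2 substitution steps yields center (11/20, 1/10), radius 1/60


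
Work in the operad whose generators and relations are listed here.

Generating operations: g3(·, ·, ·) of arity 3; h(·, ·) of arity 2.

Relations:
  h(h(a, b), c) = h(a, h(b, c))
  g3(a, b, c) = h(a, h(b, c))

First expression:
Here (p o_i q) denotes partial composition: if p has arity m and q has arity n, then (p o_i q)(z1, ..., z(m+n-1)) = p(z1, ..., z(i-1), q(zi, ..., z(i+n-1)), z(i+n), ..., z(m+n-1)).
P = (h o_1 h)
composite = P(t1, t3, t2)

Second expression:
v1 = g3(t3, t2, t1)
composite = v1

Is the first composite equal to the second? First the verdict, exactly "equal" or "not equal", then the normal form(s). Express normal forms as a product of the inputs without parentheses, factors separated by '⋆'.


not equal: they reduce to t1 ⋆ t3 ⋆ t2 and t3 ⋆ t2 ⋆ t1


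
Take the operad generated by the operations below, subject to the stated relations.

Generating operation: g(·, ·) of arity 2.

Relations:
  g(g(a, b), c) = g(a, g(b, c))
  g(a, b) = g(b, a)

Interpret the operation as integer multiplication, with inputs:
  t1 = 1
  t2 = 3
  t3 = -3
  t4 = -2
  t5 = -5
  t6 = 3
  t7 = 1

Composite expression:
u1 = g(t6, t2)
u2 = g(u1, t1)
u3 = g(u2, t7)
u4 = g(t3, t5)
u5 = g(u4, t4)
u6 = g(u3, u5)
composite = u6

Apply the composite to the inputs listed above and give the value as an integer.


-270

g(t6, t2) = 9
g(g(t6, t2), t1) = 9
g(g(g(t6, t2), t1), t7) = 9
g(t3, t5) = 15
g(g(t3, t5), t4) = -30
g(g(g(g(t6, t2), t1), t7), g(g(t3, t5), t4)) = -270


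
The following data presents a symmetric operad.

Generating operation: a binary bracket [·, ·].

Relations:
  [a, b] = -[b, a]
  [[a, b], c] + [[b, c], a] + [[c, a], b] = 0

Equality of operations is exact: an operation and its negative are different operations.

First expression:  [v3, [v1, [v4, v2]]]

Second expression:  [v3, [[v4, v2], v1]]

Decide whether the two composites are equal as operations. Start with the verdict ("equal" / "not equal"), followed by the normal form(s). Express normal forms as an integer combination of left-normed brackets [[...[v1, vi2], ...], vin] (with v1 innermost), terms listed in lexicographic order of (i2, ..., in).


In normal form, the first expression is [[[v1, v2], v4], v3] - [[[v1, v4], v2], v3]
In normal form, the second expression is -[[[v1, v2], v4], v3] + [[[v1, v4], v2], v3]
The forms do not match — not equal.

not equal; the first gives [[[v1, v2], v4], v3] - [[[v1, v4], v2], v3] and the second -[[[v1, v2], v4], v3] + [[[v1, v4], v2], v3]


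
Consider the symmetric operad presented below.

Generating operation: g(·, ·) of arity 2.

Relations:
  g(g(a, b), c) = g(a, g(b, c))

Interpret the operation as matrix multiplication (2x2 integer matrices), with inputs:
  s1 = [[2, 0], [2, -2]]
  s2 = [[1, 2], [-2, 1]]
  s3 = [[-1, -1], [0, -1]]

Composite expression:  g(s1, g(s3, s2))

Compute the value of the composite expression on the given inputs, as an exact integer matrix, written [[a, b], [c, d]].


[[2, -6], [-2, -4]]

g(s3, s2) = [[1, -3], [2, -1]]
g(s1, g(s3, s2)) = [[2, -6], [-2, -4]]


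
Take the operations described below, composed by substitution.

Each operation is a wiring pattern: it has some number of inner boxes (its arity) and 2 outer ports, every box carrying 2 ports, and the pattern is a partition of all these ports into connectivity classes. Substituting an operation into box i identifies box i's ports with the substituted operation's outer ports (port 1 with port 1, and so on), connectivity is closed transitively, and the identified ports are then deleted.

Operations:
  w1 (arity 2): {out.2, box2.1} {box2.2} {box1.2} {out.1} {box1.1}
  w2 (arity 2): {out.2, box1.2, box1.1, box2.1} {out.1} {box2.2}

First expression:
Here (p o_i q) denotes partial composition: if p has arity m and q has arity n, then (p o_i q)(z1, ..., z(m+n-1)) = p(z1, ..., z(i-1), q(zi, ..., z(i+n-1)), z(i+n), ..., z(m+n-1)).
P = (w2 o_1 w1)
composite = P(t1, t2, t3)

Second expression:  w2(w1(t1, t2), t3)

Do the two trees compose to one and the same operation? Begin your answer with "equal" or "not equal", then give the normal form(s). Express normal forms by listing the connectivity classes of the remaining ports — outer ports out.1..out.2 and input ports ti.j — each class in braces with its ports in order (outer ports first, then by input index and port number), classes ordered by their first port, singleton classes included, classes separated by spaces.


Normal form of the first expression: {out.1} {out.2, t2.1, t3.1} {t1.1} {t1.2} {t2.2} {t3.2}
Normal form of the second expression: {out.1} {out.2, t2.1, t3.1} {t1.1} {t1.2} {t2.2} {t3.2}
Both agree, so they are equal.

equal — both sides give {out.1} {out.2, t2.1, t3.1} {t1.1} {t1.2} {t2.2} {t3.2}


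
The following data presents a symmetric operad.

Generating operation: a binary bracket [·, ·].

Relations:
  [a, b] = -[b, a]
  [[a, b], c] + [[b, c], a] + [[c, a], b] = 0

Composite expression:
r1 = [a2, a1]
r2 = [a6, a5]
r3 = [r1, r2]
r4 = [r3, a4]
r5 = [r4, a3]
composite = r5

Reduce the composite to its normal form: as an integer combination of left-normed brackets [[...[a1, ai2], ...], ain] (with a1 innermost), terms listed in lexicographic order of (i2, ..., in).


[[[[[a1, a2], a5], a6], a4], a3] - [[[[[a1, a2], a6], a5], a4], a3]

Antisymmetry and Jacobi reduce to a1-anchored left-normed brackets.
Composite bracket: [[[[a2, a1], [a6, a5]], a4], a3]
Full expansion: 32 signed words from ab - ba (2^5 = 32).
The a1-initial words carry the normal form:
  from a1a2a5a6a4a3, sign +1: term +[[[[[a1, a2], a5], a6], a4], a3]
  from a1a2a6a5a4a3, sign -1: term -[[[[[a1, a2], a6], a5], a4], a3]


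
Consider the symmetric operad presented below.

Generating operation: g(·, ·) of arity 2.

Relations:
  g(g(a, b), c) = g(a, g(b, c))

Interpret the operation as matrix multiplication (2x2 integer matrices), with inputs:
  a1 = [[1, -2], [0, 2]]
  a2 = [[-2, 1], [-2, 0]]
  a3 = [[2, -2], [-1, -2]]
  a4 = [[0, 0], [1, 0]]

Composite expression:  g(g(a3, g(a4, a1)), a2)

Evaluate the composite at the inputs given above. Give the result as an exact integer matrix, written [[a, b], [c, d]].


g(a4, a1) = [[0, 0], [1, -2]]
g(a3, g(a4, a1)) = [[-2, 4], [-2, 4]]
g(g(a3, g(a4, a1)), a2) = [[-4, -2], [-4, -2]]

[[-4, -2], [-4, -2]]


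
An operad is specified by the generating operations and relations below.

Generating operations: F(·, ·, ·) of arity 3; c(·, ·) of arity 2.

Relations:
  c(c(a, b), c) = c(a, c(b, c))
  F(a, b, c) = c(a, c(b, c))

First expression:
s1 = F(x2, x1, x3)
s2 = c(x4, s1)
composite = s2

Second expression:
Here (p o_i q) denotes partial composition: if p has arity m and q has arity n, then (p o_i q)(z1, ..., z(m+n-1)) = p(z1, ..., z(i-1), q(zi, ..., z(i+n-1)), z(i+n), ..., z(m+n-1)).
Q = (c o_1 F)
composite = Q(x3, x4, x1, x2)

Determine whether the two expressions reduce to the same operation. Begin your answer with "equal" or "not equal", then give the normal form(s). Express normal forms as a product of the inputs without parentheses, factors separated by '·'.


not equal; the first gives x4 · x2 · x1 · x3 and the second x3 · x4 · x1 · x2

The first expression reduces to x4 · x2 · x1 · x3
The second expression reduces to x3 · x4 · x1 · x2
The normal forms differ: not equal.


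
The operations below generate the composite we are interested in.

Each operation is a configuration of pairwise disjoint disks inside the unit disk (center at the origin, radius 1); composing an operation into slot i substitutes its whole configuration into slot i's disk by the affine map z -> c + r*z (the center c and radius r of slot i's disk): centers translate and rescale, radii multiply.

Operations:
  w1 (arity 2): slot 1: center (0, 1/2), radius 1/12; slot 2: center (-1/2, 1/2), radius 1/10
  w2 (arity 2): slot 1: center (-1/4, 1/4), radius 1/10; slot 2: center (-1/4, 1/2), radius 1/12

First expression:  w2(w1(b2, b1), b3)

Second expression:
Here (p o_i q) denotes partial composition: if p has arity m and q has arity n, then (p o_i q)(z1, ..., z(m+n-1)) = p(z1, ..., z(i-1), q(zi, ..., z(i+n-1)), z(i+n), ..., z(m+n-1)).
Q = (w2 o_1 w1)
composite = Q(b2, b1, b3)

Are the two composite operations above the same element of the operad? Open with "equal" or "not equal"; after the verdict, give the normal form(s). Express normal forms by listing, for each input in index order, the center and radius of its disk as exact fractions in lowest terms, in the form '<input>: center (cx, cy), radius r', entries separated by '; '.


equal; the common form is b1: center (-3/10, 3/10), radius 1/100; b2: center (-1/4, 3/10), radius 1/120; b3: center (-1/4, 1/2), radius 1/12


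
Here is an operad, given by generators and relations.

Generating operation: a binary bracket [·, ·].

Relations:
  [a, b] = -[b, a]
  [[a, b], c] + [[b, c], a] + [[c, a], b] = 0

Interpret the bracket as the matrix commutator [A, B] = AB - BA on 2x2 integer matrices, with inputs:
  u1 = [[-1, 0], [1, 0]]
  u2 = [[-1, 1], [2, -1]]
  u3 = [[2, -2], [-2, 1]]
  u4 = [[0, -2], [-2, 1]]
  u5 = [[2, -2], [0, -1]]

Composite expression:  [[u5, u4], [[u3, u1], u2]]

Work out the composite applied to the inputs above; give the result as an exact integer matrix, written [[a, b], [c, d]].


[[-40, -112], [-124, 40]]

[u5, u4] = [[4, -8], [6, -4]]
[u3, u1] = [[-2, -2], [1, 2]]
[[u3, u1], u2] = [[-5, -4], [8, 5]]
[[u5, u4], [[u3, u1], u2]] = [[-40, -112], [-124, 40]]


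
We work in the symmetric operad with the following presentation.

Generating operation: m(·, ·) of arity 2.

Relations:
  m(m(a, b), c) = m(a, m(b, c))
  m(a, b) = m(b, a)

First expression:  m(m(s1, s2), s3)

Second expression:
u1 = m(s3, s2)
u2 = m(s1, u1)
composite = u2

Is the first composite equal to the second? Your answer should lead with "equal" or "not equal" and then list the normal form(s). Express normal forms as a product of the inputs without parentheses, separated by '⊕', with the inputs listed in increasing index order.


Normal form of the first expression: s1 ⊕ s2 ⊕ s3
Normal form of the second expression: s1 ⊕ s2 ⊕ s3
One common form — equal.

equal: each reduces to s1 ⊕ s2 ⊕ s3


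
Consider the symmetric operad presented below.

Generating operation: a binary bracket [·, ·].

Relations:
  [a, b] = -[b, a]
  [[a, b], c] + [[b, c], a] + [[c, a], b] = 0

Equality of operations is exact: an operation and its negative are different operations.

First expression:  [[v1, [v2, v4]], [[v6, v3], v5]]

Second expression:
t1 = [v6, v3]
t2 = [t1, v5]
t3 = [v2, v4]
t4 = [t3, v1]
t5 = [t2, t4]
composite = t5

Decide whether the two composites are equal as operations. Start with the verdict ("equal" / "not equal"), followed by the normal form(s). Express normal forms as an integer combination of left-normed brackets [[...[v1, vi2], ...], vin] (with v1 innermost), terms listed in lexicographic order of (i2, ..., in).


equal; the common form is -[[[[[v1, v2], v4], v3], v6], v5] + [[[[[v1, v2], v4], v5], v3], v6] - [[[[[v1, v2], v4], v5], v6], v3] + [[[[[v1, v2], v4], v6], v3], v5] + [[[[[v1, v4], v2], v3], v6], v5] - [[[[[v1, v4], v2], v5], v3], v6] + [[[[[v1, v4], v2], v5], v6], v3] - [[[[[v1, v4], v2], v6], v3], v5]

The first composite normalizes to -[[[[[v1, v2], v4], v3], v6], v5] + [[[[[v1, v2], v4], v5], v3], v6] - [[[[[v1, v2], v4], v5], v6], v3] + [[[[[v1, v2], v4], v6], v3], v5] + [[[[[v1, v4], v2], v3], v6], v5] - [[[[[v1, v4], v2], v5], v3], v6] + [[[[[v1, v4], v2], v5], v6], v3] - [[[[[v1, v4], v2], v6], v3], v5]
The second composite normalizes to -[[[[[v1, v2], v4], v3], v6], v5] + [[[[[v1, v2], v4], v5], v3], v6] - [[[[[v1, v2], v4], v5], v6], v3] + [[[[[v1, v2], v4], v6], v3], v5] + [[[[[v1, v4], v2], v3], v6], v5] - [[[[[v1, v4], v2], v5], v3], v6] + [[[[[v1, v4], v2], v5], v6], v3] - [[[[[v1, v4], v2], v6], v3], v5]
The normal forms match — equal.


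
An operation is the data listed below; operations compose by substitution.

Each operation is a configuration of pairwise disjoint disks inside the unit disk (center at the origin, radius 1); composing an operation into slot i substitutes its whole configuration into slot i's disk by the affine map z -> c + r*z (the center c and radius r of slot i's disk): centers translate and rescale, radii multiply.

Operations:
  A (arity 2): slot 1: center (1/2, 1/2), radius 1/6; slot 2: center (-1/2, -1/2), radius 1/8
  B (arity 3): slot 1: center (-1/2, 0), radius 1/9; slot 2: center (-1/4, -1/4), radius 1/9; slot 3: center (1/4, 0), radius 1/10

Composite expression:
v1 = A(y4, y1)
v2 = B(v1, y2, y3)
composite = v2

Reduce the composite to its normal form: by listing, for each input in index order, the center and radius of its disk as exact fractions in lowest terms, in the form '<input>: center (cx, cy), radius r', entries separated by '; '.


y1: center (-5/9, -1/18), radius 1/72; y2: center (-1/4, -1/4), radius 1/9; y3: center (1/4, 0), radius 1/10; y4: center (-4/9, 1/18), radius 1/54

Only the slot chain above each y matters under B; compose those maps.
tracing y4 down its 2-map path: center (-4/9, 1/18), radius 1/54
tracing y1 down its 2-map path: center (-5/9, -1/18), radius 1/72
tracing y2 down its 1-map path: center (-1/4, -1/4), radius 1/9
tracing y3 down its 1-map path: center (1/4, 0), radius 1/10


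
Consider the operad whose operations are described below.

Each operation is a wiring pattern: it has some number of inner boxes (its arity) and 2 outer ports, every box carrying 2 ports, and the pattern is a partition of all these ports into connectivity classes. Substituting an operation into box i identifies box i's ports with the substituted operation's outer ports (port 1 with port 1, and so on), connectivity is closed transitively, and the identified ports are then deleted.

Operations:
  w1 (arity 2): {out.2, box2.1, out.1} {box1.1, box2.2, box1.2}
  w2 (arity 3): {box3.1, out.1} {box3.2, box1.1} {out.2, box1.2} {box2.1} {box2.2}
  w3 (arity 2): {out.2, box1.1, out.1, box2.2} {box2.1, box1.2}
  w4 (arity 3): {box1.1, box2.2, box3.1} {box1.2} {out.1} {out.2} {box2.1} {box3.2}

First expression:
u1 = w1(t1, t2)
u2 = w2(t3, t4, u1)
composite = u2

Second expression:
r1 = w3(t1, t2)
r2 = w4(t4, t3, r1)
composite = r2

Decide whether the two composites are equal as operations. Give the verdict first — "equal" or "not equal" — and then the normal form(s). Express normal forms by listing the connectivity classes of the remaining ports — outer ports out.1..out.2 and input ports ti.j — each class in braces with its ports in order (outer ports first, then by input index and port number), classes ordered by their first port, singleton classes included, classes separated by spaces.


not equal: they reduce to {out.1, t2.1, t3.1} {out.2, t3.2} {t1.1, t1.2, t2.2} {t4.1} {t4.2} and {out.1} {out.2} {t1.1, t2.2, t3.2, t4.1} {t1.2, t2.1} {t3.1} {t4.2}

The first expression, normalized: {out.1, t2.1, t3.1} {out.2, t3.2} {t1.1, t1.2, t2.2} {t4.1} {t4.2}
The second expression, normalized: {out.1} {out.2} {t1.1, t2.2, t3.2, t4.1} {t1.2, t2.1} {t3.1} {t4.2}
The forms do not match — not equal.


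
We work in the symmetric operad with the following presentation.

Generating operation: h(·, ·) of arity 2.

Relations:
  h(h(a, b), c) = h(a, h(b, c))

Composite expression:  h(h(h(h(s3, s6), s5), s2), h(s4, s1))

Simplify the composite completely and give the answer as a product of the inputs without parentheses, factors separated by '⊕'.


All parenthesizations of h agree; list the s-inputs left to right.
h(s3, s6) flattens to s3 ⊕ s6
h(h(s3, s6), s5) flattens to s3 ⊕ s6 ⊕ s5
h(h(h(s3, s6), s5), s2) flattens to s3 ⊕ s6 ⊕ s5 ⊕ s2
h(s4, s1) flattens to s4 ⊕ s1
h(h(h(h(s3, s6), s5), s2), h(s4, s1)) flattens to s3 ⊕ s6 ⊕ s5 ⊕ s2 ⊕ s4 ⊕ s1

s3 ⊕ s6 ⊕ s5 ⊕ s2 ⊕ s4 ⊕ s1


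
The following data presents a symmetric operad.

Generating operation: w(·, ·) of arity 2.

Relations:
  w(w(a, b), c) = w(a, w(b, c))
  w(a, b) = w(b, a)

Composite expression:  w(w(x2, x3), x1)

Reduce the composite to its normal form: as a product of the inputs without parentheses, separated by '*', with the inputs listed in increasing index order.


With w associative and commutative, the x-input set is all that matters.
w(x2, x3) unparenthesizes to x2 * x3
w(w(x2, x3), x1) unparenthesizes to x2 * x3 * x1
the factors in increasing index order: x1 * x2 * x3

x1 * x2 * x3


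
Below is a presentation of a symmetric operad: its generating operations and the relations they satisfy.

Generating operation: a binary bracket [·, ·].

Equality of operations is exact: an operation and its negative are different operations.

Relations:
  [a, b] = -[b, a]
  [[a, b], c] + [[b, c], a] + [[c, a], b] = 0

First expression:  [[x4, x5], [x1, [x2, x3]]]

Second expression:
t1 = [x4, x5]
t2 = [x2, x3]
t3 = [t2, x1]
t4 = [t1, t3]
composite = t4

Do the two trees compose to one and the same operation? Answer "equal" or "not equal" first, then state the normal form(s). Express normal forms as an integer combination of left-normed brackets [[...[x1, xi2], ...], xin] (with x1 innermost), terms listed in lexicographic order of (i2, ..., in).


not equal — first -[[[[x1, x2], x3], x4], x5] + [[[[x1, x2], x3], x5], x4] + [[[[x1, x3], x2], x4], x5] - [[[[x1, x3], x2], x5], x4], second [[[[x1, x2], x3], x4], x5] - [[[[x1, x2], x3], x5], x4] - [[[[x1, x3], x2], x4], x5] + [[[[x1, x3], x2], x5], x4]


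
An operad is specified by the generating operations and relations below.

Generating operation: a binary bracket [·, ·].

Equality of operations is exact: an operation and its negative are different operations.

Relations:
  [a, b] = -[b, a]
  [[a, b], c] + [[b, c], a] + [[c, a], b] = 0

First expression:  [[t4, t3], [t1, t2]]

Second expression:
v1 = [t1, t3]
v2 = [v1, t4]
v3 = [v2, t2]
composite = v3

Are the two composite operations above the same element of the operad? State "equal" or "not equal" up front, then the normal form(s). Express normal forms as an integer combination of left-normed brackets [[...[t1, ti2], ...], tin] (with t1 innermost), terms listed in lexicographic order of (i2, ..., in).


not equal; the first gives [[[t1, t2], t3], t4] - [[[t1, t2], t4], t3] and the second [[[t1, t3], t4], t2]

The first expression, normalized: [[[t1, t2], t3], t4] - [[[t1, t2], t4], t3]
The second expression, normalized: [[[t1, t3], t4], t2]
No match — not equal.


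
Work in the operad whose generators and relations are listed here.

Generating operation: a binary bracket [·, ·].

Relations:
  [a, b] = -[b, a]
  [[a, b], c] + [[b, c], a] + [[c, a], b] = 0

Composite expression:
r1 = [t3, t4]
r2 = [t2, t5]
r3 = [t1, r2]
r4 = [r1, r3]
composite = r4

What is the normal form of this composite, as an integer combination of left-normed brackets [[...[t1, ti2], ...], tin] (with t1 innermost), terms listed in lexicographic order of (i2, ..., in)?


-[[[[t1, t2], t5], t3], t4] + [[[[t1, t2], t5], t4], t3] + [[[[t1, t5], t2], t3], t4] - [[[[t1, t5], t2], t4], t3]


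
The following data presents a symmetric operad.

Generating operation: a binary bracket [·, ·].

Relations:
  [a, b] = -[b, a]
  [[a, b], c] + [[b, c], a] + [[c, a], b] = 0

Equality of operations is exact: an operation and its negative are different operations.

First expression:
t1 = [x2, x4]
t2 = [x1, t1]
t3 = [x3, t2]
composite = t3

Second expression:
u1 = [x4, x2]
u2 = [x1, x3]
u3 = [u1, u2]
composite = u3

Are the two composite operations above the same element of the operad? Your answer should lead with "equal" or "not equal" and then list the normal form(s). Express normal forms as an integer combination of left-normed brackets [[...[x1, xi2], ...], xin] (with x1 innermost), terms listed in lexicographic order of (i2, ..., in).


not equal: they reduce to -[[[x1, x2], x4], x3] + [[[x1, x4], x2], x3] and [[[x1, x3], x2], x4] - [[[x1, x3], x4], x2]

In normal form, the first expression is -[[[x1, x2], x4], x3] + [[[x1, x4], x2], x3]
In normal form, the second expression is [[[x1, x3], x2], x4] - [[[x1, x3], x4], x2]
They disagree, so not equal.


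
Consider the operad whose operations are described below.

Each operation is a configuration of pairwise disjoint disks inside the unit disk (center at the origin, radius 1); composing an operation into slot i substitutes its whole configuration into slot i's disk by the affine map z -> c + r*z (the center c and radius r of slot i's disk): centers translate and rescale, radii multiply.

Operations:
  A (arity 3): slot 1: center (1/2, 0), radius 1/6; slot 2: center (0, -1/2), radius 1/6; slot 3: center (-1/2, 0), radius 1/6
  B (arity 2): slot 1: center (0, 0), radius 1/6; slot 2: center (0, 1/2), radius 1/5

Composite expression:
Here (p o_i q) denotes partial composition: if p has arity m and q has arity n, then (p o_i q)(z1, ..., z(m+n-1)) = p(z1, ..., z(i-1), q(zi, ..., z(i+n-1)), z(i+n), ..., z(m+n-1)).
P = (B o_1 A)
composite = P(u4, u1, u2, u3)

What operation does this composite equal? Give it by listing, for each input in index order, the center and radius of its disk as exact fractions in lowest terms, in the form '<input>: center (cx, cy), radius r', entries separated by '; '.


u1: center (0, -1/12), radius 1/36; u2: center (-1/12, 0), radius 1/36; u3: center (0, 1/2), radius 1/5; u4: center (1/12, 0), radius 1/36


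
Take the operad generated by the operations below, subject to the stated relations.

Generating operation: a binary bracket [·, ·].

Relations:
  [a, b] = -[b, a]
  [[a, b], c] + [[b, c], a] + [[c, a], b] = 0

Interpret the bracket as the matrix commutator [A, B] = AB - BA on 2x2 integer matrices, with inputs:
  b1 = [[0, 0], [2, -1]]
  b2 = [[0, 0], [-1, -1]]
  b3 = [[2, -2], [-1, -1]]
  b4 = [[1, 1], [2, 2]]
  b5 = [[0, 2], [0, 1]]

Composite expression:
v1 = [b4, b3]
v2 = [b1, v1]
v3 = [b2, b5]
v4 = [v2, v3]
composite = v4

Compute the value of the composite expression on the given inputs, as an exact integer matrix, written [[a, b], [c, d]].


[[-15, 12], [24, 15]]

[b4, b3] = [[3, -1], [5, -3]]
[b1, [b4, b3]] = [[2, -1], [7, -2]]
[b2, b5] = [[2, 2], [1, -2]]
[[b1, [b4, b3]], [b2, b5]] = [[-15, 12], [24, 15]]


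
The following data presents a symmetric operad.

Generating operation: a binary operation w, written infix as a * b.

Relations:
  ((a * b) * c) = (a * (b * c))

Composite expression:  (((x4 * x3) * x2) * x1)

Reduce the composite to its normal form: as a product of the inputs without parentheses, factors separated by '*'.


x4 * x3 * x2 * x1

Every regrouping of w is equal, so read the x-inputs in written order.
(x4 * x3) unparenthesizes to x4 * x3
((x4 * x3) * x2) unparenthesizes to x4 * x3 * x2
(((x4 * x3) * x2) * x1) unparenthesizes to x4 * x3 * x2 * x1


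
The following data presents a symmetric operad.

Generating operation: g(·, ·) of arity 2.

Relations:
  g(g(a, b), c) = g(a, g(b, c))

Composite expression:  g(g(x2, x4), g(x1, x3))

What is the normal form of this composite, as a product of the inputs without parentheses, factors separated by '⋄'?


The g-tree's shape is irrelevant; the x-reading-order decides.
g(x2, x4) spells out as x2 ⋄ x4
g(x1, x3) spells out as x1 ⋄ x3
g(g(x2, x4), g(x1, x3)) spells out as x2 ⋄ x4 ⋄ x1 ⋄ x3

x2 ⋄ x4 ⋄ x1 ⋄ x3


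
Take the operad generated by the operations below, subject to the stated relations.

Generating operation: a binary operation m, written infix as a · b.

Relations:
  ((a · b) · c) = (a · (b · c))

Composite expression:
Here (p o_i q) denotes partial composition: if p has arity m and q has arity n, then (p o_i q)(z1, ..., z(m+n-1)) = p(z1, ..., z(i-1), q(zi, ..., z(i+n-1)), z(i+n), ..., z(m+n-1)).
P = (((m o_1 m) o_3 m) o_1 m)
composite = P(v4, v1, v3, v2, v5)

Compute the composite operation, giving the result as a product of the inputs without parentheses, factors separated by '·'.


v4 · v1 · v3 · v2 · v5


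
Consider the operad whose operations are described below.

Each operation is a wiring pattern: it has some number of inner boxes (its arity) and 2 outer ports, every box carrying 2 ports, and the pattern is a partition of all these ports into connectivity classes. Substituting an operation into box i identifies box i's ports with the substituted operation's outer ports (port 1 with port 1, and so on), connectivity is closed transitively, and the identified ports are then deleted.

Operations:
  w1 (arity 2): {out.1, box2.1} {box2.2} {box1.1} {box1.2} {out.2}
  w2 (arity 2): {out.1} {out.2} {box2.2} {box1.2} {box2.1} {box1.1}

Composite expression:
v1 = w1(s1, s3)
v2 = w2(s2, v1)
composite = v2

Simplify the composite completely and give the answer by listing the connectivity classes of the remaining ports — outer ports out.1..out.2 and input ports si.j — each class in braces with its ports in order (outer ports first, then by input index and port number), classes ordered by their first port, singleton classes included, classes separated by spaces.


{out.1} {out.2} {s1.1} {s1.2} {s2.1} {s2.2} {s3.1} {s3.2}

Connectivity passes through glued w2-boundaries; trace each wire chain.
w1 over (s1, s3) gives {out.1, s3.1} {out.2} {s1.1} {s1.2} {s3.2}, out.j being that stage's outer ports
w2 over (s2, s1, s3) gives {out.1} {out.2} {s1.1} {s1.2} {s2.1} {s2.2} {s3.1} {s3.2}, out.j being that stage's outer ports


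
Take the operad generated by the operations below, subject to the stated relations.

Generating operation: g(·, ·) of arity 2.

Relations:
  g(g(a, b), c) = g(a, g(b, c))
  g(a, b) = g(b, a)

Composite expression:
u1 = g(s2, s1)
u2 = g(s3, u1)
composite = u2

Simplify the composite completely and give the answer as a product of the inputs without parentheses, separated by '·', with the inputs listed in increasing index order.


With g associative and commutative, the s-input set is all that matters.
g(s2, s1) unparenthesizes to s2 · s1
g(s3, g(s2, s1)) unparenthesizes to s3 · s2 · s1
rearranged into index order: s1 · s2 · s3

s1 · s2 · s3
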